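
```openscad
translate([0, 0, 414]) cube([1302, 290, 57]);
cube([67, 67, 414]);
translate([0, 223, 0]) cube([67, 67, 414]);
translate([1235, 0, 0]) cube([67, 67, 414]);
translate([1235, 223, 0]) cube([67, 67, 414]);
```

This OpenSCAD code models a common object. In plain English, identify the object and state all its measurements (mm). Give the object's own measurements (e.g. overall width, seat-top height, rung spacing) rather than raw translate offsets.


A long wooden bench with a 1302 mm (x) × 290 mm (y) seat, 57 mm thick, its top surface 471 mm above the floor. Four 67 mm square legs at the seat corners, flush with the edges, run from z = 0 to the seat underside.


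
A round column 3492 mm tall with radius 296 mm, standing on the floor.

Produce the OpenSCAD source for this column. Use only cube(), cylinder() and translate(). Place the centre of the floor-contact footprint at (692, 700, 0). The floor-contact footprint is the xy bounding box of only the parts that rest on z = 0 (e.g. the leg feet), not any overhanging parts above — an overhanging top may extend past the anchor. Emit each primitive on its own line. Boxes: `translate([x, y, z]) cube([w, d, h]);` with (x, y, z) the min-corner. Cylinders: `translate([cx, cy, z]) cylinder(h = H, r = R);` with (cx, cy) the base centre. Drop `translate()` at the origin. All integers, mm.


translate([692, 700, 0]) cylinder(h = 3492, r = 296);


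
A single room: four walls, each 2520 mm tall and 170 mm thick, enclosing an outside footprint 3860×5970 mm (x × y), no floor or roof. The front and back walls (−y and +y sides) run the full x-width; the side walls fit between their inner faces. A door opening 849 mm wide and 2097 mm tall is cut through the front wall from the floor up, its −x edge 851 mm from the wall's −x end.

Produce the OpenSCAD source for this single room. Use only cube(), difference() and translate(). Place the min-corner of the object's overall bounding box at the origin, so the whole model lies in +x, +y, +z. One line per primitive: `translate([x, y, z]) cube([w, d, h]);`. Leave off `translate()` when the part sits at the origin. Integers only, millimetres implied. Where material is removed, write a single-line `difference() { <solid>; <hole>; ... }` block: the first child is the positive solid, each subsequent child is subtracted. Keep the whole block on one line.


difference() { cube([3860, 170, 2520]); translate([851, 0, 0]) cube([849, 170, 2097]); }
translate([0, 5800, 0]) cube([3860, 170, 2520]);
translate([0, 170, 0]) cube([170, 5630, 2520]);
translate([3690, 170, 0]) cube([170, 5630, 2520]);


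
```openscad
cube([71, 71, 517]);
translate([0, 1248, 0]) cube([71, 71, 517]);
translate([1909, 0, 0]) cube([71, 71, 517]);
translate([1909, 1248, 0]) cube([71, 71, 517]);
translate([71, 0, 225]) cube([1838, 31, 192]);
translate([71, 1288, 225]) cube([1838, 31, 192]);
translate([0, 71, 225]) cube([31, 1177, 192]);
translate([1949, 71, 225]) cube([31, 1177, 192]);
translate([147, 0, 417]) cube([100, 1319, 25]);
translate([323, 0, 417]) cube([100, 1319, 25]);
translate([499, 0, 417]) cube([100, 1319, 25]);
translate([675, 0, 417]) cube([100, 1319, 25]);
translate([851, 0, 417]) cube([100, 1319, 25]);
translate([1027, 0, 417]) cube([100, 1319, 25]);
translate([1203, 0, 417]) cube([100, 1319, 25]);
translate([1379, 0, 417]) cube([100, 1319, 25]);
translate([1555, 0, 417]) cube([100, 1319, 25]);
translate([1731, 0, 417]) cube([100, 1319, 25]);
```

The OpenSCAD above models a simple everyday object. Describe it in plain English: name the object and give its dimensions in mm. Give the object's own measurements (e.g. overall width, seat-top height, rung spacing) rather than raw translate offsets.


A bed frame 1980 mm long (x) by 1319 mm wide (y). Four 71×71 mm corner posts, 517 mm tall, at the corners of the footprint. Four rails of 31 mm thickness and 192 mm height run between adjacent posts with their undersides at z = 225 mm, their outer faces flush with the outside of the frame (the two x-running rails run between the posts' inner faces; the two y-running rails run between the posts' inner faces). 10 slats, each 100 mm wide (x) and 25 mm thick, lie across the top of the two x-running rails, running the full 1319 mm width of the frame in y; along x they sit between the end posts with a 76 mm gap after the −x posts and between neighbouring slats, leaving 78 mm before the +x posts.


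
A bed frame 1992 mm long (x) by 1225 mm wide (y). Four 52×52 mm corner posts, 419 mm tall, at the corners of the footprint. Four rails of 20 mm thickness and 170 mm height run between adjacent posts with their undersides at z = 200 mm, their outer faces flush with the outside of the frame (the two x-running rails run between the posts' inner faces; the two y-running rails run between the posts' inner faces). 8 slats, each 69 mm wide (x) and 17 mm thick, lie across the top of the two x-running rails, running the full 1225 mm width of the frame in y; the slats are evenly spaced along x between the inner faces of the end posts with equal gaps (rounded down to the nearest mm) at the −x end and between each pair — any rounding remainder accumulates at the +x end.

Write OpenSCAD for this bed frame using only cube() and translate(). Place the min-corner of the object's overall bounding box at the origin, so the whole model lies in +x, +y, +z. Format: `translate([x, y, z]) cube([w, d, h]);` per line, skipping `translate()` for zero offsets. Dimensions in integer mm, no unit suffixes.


cube([52, 52, 419]);
translate([0, 1173, 0]) cube([52, 52, 419]);
translate([1940, 0, 0]) cube([52, 52, 419]);
translate([1940, 1173, 0]) cube([52, 52, 419]);
translate([52, 0, 200]) cube([1888, 20, 170]);
translate([52, 1205, 200]) cube([1888, 20, 170]);
translate([0, 52, 200]) cube([20, 1121, 170]);
translate([1972, 52, 200]) cube([20, 1121, 170]);
translate([200, 0, 370]) cube([69, 1225, 17]);
translate([417, 0, 370]) cube([69, 1225, 17]);
translate([634, 0, 370]) cube([69, 1225, 17]);
translate([851, 0, 370]) cube([69, 1225, 17]);
translate([1068, 0, 370]) cube([69, 1225, 17]);
translate([1285, 0, 370]) cube([69, 1225, 17]);
translate([1502, 0, 370]) cube([69, 1225, 17]);
translate([1719, 0, 370]) cube([69, 1225, 17]);


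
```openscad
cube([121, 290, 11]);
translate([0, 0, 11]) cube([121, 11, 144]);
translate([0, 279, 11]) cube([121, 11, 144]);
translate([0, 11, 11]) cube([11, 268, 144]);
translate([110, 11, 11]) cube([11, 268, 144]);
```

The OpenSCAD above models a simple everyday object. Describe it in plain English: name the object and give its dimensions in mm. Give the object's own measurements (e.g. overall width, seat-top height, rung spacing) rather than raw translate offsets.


An open-topped rectangular box: outside dimensions 121×290×155 mm, with a uniform wall and base thickness of 11 mm. The base is a full 121×290 slab on the floor; four walls sit on top of the base. The front and back walls (the −y and +y sides) span the full width; the two side walls fit between them.


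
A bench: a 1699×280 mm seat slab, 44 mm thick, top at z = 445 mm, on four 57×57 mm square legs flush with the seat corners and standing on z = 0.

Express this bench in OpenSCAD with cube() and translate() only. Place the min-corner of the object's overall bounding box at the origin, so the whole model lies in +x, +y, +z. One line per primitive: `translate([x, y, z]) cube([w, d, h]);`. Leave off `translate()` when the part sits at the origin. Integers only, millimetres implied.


translate([0, 0, 401]) cube([1699, 280, 44]);
cube([57, 57, 401]);
translate([0, 223, 0]) cube([57, 57, 401]);
translate([1642, 0, 0]) cube([57, 57, 401]);
translate([1642, 223, 0]) cube([57, 57, 401]);


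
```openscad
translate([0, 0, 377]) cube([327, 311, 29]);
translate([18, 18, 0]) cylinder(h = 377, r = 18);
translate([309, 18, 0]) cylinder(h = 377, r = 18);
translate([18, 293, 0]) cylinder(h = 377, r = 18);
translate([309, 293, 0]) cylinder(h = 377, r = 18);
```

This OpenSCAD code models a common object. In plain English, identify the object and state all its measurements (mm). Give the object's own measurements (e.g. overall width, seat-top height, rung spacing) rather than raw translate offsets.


A four-legged stool. The seat is a 327×311×29 mm slab whose top surface is at z = 406 mm; four round legs, each 36 mm in diameter, run from the floor (z = 0) to the underside of the seat, each leg's axis is inset half a diameter from the nearest pair of seat edges (so the leg's bounding box is flush with the corner).


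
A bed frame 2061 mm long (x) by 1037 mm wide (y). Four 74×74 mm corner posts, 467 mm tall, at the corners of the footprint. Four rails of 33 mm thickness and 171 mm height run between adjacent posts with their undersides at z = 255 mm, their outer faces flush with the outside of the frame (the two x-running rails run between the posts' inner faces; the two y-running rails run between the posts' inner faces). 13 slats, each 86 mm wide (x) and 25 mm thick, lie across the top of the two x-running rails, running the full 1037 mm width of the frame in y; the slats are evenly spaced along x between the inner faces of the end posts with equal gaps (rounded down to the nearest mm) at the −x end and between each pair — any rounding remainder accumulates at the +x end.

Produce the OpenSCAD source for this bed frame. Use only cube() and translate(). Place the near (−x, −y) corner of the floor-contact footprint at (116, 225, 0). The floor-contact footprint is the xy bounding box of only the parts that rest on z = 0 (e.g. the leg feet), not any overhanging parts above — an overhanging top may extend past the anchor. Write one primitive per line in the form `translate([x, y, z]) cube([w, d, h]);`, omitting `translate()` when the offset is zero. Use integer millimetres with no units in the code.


translate([116, 225, 0]) cube([74, 74, 467]);
translate([116, 1188, 0]) cube([74, 74, 467]);
translate([2103, 225, 0]) cube([74, 74, 467]);
translate([2103, 1188, 0]) cube([74, 74, 467]);
translate([190, 225, 255]) cube([1913, 33, 171]);
translate([190, 1229, 255]) cube([1913, 33, 171]);
translate([116, 299, 255]) cube([33, 889, 171]);
translate([2144, 299, 255]) cube([33, 889, 171]);
translate([246, 225, 426]) cube([86, 1037, 25]);
translate([388, 225, 426]) cube([86, 1037, 25]);
translate([530, 225, 426]) cube([86, 1037, 25]);
translate([672, 225, 426]) cube([86, 1037, 25]);
translate([814, 225, 426]) cube([86, 1037, 25]);
translate([956, 225, 426]) cube([86, 1037, 25]);
translate([1098, 225, 426]) cube([86, 1037, 25]);
translate([1240, 225, 426]) cube([86, 1037, 25]);
translate([1382, 225, 426]) cube([86, 1037, 25]);
translate([1524, 225, 426]) cube([86, 1037, 25]);
translate([1666, 225, 426]) cube([86, 1037, 25]);
translate([1808, 225, 426]) cube([86, 1037, 25]);
translate([1950, 225, 426]) cube([86, 1037, 25]);


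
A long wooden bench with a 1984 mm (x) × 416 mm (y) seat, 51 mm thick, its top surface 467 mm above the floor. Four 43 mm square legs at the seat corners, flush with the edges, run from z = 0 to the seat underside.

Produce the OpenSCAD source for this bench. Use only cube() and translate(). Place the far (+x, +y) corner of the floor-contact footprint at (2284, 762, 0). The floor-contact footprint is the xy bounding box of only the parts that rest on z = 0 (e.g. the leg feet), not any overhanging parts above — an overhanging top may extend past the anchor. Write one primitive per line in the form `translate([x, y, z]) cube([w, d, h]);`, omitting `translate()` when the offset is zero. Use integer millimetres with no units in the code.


translate([300, 346, 416]) cube([1984, 416, 51]);
translate([300, 346, 0]) cube([43, 43, 416]);
translate([300, 719, 0]) cube([43, 43, 416]);
translate([2241, 346, 0]) cube([43, 43, 416]);
translate([2241, 719, 0]) cube([43, 43, 416]);


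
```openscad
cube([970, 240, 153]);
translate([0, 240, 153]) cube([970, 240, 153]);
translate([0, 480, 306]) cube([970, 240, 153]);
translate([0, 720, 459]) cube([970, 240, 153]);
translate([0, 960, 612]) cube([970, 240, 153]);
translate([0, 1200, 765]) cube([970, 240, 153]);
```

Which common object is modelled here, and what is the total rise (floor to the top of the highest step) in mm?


A staircase. The total rise is 918 mm.

6 identical blocks, each offset up and back from the previous — a staircase. Each step is 153 mm tall and there are 6 of them, so the total rise is 6 × 153 = 918 mm.


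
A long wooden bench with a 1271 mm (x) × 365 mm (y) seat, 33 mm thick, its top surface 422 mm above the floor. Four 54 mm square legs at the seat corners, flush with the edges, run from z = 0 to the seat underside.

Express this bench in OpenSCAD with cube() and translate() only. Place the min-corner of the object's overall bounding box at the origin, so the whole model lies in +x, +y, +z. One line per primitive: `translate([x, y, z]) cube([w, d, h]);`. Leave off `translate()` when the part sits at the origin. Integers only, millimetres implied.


translate([0, 0, 389]) cube([1271, 365, 33]);
cube([54, 54, 389]);
translate([0, 311, 0]) cube([54, 54, 389]);
translate([1217, 0, 0]) cube([54, 54, 389]);
translate([1217, 311, 0]) cube([54, 54, 389]);


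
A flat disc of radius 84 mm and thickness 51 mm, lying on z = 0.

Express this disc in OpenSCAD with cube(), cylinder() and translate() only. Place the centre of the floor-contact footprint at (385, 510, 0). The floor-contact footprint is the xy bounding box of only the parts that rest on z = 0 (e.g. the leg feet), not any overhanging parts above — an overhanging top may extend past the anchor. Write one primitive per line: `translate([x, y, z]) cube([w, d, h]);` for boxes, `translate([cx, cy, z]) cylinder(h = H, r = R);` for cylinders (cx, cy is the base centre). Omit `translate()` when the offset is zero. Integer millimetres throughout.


translate([385, 510, 0]) cylinder(h = 51, r = 84);


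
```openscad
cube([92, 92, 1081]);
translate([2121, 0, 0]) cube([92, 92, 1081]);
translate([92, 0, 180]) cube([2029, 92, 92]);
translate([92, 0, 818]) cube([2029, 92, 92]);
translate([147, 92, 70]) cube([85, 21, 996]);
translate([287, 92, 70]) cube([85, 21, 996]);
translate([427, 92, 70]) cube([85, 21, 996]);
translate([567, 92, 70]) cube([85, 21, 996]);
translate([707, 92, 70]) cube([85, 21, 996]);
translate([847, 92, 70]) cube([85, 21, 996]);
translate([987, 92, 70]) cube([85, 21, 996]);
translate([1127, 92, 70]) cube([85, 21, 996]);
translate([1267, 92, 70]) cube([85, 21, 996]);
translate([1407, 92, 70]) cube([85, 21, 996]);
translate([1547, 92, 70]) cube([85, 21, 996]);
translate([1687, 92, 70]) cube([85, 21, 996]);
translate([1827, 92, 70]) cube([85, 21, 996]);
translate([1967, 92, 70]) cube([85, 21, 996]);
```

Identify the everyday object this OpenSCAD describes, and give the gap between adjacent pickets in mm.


A fence section. The picket gap is 55 mm.

Two posts, two rails, 14 pickets — a fence section. Span 2029 mm holds 14 pickets of 85 mm with 15 equal gaps: ⌊(2029 − 14·85) / 15⌋ = 55 mm.


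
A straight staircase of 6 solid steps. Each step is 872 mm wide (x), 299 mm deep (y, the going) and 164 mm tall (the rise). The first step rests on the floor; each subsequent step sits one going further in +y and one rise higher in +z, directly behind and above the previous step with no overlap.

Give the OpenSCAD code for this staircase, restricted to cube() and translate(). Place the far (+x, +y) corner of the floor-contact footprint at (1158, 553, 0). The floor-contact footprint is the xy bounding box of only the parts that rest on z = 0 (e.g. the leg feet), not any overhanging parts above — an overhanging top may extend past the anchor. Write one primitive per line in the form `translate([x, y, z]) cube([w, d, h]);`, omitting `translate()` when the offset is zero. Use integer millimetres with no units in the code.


translate([286, 254, 0]) cube([872, 299, 164]);
translate([286, 553, 164]) cube([872, 299, 164]);
translate([286, 852, 328]) cube([872, 299, 164]);
translate([286, 1151, 492]) cube([872, 299, 164]);
translate([286, 1450, 656]) cube([872, 299, 164]);
translate([286, 1749, 820]) cube([872, 299, 164]);


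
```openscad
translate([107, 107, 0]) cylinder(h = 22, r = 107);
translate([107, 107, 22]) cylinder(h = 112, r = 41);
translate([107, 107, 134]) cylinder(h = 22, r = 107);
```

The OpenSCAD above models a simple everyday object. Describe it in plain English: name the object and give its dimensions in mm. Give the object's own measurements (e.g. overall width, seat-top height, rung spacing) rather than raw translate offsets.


A spool: two coaxial disc flanges of radius 107 mm and thickness 22 mm, joined by a core cylinder of radius 41 mm and height 112 mm. The lower flange rests on z = 0 and the three cylinders share a vertical axis.


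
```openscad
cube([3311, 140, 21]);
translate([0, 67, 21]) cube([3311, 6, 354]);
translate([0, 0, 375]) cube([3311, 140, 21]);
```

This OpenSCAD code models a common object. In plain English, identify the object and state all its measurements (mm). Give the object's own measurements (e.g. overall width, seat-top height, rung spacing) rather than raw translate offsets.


An I-beam lying along x, 3311 mm long. Overall section height 396 mm. Two flanges 140 mm wide (y) and 21 mm thick, one on the floor and one at the top; a web 6 mm thick runs between them, centred on the flange width.


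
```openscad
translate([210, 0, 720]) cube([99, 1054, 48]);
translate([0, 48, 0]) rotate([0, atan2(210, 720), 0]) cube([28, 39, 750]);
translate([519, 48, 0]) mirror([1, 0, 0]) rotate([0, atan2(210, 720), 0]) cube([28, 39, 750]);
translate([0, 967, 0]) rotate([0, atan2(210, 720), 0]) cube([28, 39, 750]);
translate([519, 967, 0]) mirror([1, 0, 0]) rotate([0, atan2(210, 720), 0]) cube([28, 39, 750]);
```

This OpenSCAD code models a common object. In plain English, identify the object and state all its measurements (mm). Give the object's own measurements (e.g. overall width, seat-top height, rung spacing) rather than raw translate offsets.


A sawhorse. A 99×1054×48 mm beam (x, y, z) sits on two A-frame leg pairs. Each pair is two raked legs of 28×39 mm section (39 mm along y) splaying symmetrically in x. Each leg rises 720 mm vertically over 210 mm of horizontal reach and is 750 mm long along its own axis. Every leg's outer bottom edge rests on the floor and its outer top edge meets a bottom edge of the beam — the left legs (tilting toward +x) meet the beam's −x bottom edge, the right legs (their mirror images, tilting toward −x) meet its +x bottom edge — so the leg tops tuck under the beam, the beam's underside is 720 mm above the floor, and the feet are 519 mm apart outside-to-outside with the beam centred between them. The two leg pairs are set in 48 mm from either end of the beam.


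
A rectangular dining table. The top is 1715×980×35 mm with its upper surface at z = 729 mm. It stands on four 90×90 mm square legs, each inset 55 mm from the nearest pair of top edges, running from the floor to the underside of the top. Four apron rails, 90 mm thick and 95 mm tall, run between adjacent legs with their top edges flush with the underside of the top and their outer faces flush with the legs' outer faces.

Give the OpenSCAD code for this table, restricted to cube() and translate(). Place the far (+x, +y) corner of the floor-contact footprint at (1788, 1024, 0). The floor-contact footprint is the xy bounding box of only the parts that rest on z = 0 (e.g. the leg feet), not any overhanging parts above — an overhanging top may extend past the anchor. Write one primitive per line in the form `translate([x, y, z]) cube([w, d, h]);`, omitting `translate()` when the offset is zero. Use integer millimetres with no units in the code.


translate([128, 99, 694]) cube([1715, 980, 35]);
translate([183, 154, 0]) cube([90, 90, 694]);
translate([1698, 154, 0]) cube([90, 90, 694]);
translate([183, 934, 0]) cube([90, 90, 694]);
translate([1698, 934, 0]) cube([90, 90, 694]);
translate([273, 154, 599]) cube([1425, 90, 95]);
translate([273, 934, 599]) cube([1425, 90, 95]);
translate([183, 244, 599]) cube([90, 690, 95]);
translate([1698, 244, 599]) cube([90, 690, 95]);


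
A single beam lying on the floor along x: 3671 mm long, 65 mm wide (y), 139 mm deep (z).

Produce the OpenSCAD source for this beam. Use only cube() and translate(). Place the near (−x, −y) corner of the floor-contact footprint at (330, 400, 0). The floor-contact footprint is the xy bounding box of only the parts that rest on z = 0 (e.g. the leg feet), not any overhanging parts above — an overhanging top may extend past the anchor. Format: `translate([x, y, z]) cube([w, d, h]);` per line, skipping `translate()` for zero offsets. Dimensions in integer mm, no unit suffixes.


translate([330, 400, 0]) cube([3671, 65, 139]);


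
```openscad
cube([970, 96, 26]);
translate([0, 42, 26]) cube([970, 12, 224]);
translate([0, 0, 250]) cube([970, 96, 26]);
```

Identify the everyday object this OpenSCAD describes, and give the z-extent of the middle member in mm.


An I-beam. The web height is 224 mm.

Two wide flanges with a thin centred web — an I-beam. Overall 276 mm minus two 26 mm flanges gives a web of 276 − 2·26 = 224 mm.


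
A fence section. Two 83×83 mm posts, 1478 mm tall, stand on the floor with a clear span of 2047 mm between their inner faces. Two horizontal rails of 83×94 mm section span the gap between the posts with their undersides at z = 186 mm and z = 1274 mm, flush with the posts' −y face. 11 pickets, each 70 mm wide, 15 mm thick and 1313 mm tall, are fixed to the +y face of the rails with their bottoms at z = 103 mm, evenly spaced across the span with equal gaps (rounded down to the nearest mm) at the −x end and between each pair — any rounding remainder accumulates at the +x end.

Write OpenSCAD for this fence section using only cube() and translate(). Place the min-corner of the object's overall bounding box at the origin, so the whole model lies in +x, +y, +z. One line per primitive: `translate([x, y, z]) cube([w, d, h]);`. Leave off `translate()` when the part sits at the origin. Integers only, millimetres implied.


cube([83, 83, 1478]);
translate([2130, 0, 0]) cube([83, 83, 1478]);
translate([83, 0, 186]) cube([2047, 83, 94]);
translate([83, 0, 1274]) cube([2047, 83, 94]);
translate([189, 83, 103]) cube([70, 15, 1313]);
translate([365, 83, 103]) cube([70, 15, 1313]);
translate([541, 83, 103]) cube([70, 15, 1313]);
translate([717, 83, 103]) cube([70, 15, 1313]);
translate([893, 83, 103]) cube([70, 15, 1313]);
translate([1069, 83, 103]) cube([70, 15, 1313]);
translate([1245, 83, 103]) cube([70, 15, 1313]);
translate([1421, 83, 103]) cube([70, 15, 1313]);
translate([1597, 83, 103]) cube([70, 15, 1313]);
translate([1773, 83, 103]) cube([70, 15, 1313]);
translate([1949, 83, 103]) cube([70, 15, 1313]);


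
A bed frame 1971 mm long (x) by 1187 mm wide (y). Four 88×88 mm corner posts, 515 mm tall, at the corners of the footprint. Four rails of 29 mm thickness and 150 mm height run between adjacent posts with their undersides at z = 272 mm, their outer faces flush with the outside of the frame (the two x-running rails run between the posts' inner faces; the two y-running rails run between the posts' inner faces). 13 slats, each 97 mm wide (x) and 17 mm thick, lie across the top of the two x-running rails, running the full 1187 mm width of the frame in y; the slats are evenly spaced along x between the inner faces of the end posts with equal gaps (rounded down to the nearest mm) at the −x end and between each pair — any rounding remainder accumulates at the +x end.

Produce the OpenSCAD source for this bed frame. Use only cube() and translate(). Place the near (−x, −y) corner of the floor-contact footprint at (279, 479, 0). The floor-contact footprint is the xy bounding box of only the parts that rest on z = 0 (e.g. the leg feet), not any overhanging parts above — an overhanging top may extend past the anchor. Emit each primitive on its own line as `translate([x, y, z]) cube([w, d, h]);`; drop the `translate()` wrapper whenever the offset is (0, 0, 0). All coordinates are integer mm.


translate([279, 479, 0]) cube([88, 88, 515]);
translate([279, 1578, 0]) cube([88, 88, 515]);
translate([2162, 479, 0]) cube([88, 88, 515]);
translate([2162, 1578, 0]) cube([88, 88, 515]);
translate([367, 479, 272]) cube([1795, 29, 150]);
translate([367, 1637, 272]) cube([1795, 29, 150]);
translate([279, 567, 272]) cube([29, 1011, 150]);
translate([2221, 567, 272]) cube([29, 1011, 150]);
translate([405, 479, 422]) cube([97, 1187, 17]);
translate([540, 479, 422]) cube([97, 1187, 17]);
translate([675, 479, 422]) cube([97, 1187, 17]);
translate([810, 479, 422]) cube([97, 1187, 17]);
translate([945, 479, 422]) cube([97, 1187, 17]);
translate([1080, 479, 422]) cube([97, 1187, 17]);
translate([1215, 479, 422]) cube([97, 1187, 17]);
translate([1350, 479, 422]) cube([97, 1187, 17]);
translate([1485, 479, 422]) cube([97, 1187, 17]);
translate([1620, 479, 422]) cube([97, 1187, 17]);
translate([1755, 479, 422]) cube([97, 1187, 17]);
translate([1890, 479, 422]) cube([97, 1187, 17]);
translate([2025, 479, 422]) cube([97, 1187, 17]);


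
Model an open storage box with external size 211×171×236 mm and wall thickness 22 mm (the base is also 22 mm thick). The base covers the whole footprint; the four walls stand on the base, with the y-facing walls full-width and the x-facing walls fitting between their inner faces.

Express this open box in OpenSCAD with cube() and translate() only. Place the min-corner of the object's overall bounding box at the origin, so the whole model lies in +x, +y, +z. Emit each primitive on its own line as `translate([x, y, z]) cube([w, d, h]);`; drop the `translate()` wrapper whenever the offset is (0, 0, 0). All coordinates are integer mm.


cube([211, 171, 22]);
translate([0, 0, 22]) cube([211, 22, 214]);
translate([0, 149, 22]) cube([211, 22, 214]);
translate([0, 22, 22]) cube([22, 127, 214]);
translate([189, 22, 22]) cube([22, 127, 214]);


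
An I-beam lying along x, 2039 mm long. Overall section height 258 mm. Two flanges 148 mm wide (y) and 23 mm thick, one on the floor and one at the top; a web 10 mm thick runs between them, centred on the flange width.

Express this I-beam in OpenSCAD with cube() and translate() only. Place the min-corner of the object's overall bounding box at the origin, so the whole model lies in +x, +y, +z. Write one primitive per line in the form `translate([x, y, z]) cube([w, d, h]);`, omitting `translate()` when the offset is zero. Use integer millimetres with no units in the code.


cube([2039, 148, 23]);
translate([0, 69, 23]) cube([2039, 10, 212]);
translate([0, 0, 235]) cube([2039, 148, 23]);


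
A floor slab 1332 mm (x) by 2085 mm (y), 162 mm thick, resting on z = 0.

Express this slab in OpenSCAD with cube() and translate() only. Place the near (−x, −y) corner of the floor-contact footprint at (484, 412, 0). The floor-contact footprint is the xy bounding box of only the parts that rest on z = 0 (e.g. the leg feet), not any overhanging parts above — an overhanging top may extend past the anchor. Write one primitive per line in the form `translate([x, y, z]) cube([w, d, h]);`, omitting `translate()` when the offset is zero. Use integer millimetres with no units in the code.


translate([484, 412, 0]) cube([1332, 2085, 162]);


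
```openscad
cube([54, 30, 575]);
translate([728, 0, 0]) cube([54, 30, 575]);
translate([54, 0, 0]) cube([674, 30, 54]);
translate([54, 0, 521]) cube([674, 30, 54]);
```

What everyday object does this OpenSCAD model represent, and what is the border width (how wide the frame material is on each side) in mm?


A picture frame. The border width is 54 mm.

Four thin pieces enclosing a rectangular opening — a picture frame. The two full-height stiles are 575 mm tall; the top rail sits at z = 521 and is 54 mm tall, so the border above the opening is 575 − 521 = 54 mm, matching the stile x-width.


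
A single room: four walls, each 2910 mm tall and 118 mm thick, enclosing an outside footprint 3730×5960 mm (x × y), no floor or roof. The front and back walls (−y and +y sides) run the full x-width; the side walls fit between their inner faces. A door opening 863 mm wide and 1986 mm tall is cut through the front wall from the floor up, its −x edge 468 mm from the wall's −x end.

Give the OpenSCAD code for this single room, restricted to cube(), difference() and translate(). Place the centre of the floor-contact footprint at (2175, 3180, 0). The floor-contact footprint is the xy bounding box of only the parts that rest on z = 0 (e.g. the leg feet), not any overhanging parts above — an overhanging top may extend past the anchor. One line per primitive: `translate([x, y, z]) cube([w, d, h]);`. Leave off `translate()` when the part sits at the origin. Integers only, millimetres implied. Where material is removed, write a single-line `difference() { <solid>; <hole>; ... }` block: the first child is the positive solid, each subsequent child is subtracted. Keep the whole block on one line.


difference() { translate([310, 200, 0]) cube([3730, 118, 2910]); translate([778, 200, 0]) cube([863, 118, 1986]); }
translate([310, 6042, 0]) cube([3730, 118, 2910]);
translate([310, 318, 0]) cube([118, 5724, 2910]);
translate([3922, 318, 0]) cube([118, 5724, 2910]);


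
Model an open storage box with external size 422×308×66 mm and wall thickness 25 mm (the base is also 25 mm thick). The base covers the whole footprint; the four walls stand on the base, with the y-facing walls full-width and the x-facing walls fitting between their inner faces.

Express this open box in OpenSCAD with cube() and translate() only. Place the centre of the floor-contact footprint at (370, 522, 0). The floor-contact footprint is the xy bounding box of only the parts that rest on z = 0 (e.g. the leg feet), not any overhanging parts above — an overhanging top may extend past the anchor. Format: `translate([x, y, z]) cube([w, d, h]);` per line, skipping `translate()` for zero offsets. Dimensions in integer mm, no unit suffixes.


translate([159, 368, 0]) cube([422, 308, 25]);
translate([159, 368, 25]) cube([422, 25, 41]);
translate([159, 651, 25]) cube([422, 25, 41]);
translate([159, 393, 25]) cube([25, 258, 41]);
translate([556, 393, 25]) cube([25, 258, 41]);


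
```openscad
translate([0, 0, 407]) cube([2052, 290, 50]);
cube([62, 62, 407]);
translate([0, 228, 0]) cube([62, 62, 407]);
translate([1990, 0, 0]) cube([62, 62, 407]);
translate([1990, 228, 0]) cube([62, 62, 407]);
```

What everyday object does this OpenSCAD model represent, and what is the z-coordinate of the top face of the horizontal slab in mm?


A bench. The seat-top height is 457 mm.

A long slab on four corner posts — a bench. The slab sits at z = 407 with thickness 50, so the top is 407 + 50 = 457 mm.


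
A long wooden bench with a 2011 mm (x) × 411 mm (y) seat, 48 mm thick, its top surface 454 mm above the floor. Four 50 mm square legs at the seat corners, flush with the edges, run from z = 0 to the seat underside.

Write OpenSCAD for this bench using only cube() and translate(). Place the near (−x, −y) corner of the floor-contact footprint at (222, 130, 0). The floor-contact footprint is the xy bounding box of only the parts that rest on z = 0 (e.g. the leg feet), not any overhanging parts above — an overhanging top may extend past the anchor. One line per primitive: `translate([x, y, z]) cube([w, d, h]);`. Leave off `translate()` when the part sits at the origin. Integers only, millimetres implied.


// leg_h = 454 − 48 = 406
translate([222, 130, 406]) cube([2011, 411, 48]);
translate([222, 130, 0]) cube([50, 50, 406]);
translate([222, 491, 0]) cube([50, 50, 406]);
translate([2183, 130, 0]) cube([50, 50, 406]);
translate([2183, 491, 0]) cube([50, 50, 406]);


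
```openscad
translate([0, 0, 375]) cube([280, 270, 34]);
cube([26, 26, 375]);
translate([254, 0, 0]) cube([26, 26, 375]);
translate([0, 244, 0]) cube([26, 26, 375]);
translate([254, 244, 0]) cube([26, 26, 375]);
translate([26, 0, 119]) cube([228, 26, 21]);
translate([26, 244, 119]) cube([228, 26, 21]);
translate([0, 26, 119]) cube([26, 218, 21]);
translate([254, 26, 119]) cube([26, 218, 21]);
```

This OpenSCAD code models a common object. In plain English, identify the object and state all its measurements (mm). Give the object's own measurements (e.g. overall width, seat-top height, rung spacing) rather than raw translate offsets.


A simple wooden stool: a rectangular seat 280 mm (x) by 270 mm (y), 34 mm thick, top face at z = 409 mm, on four square legs, each 26×26 mm in cross-section. The legs rest on z = 0, each flush with a corner of the seat. Four stretchers, 26 mm wide and 21 mm tall, connect adjacent legs with their undersides at z = 119 mm, each running between the inner faces of the legs it joins and aligned with the legs' outer faces on the other axis.


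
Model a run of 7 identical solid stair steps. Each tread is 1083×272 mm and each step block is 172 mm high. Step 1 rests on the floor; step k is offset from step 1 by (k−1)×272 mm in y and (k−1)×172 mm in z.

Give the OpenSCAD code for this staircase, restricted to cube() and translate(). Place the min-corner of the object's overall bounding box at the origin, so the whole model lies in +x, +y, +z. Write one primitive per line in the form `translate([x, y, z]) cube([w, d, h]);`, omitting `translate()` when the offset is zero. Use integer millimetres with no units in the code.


cube([1083, 272, 172]);
translate([0, 272, 172]) cube([1083, 272, 172]);
translate([0, 544, 344]) cube([1083, 272, 172]);
translate([0, 816, 516]) cube([1083, 272, 172]);
translate([0, 1088, 688]) cube([1083, 272, 172]);
translate([0, 1360, 860]) cube([1083, 272, 172]);
translate([0, 1632, 1032]) cube([1083, 272, 172]);


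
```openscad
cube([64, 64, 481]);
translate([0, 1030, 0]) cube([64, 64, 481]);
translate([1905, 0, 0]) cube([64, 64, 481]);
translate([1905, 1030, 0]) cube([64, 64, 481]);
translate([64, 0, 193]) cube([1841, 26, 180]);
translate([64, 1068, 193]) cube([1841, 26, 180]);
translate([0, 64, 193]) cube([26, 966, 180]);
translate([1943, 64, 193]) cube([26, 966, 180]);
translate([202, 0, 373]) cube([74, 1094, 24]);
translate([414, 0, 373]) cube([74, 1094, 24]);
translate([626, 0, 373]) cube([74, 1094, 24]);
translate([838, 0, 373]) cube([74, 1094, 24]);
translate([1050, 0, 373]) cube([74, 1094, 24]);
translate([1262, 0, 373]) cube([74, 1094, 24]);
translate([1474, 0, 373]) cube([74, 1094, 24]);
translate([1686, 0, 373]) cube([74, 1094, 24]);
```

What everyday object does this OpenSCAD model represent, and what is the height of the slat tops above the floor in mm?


A bed frame. The slat-top height is 397 mm.

Four posts, four rails, and a row of slats — a bed frame. Slats sit on the rails at z = 193 + 180 = 373; with slat thickness 24, the top is 397 mm.


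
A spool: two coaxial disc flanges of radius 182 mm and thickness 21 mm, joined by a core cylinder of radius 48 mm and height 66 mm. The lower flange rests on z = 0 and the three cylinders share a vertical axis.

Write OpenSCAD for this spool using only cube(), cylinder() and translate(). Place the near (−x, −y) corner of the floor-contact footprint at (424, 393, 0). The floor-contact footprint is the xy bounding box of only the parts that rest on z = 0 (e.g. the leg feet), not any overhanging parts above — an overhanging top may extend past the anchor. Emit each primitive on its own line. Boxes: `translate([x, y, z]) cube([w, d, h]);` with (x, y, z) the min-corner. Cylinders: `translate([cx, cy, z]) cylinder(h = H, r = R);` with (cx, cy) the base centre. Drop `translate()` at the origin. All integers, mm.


translate([606, 575, 0]) cylinder(h = 21, r = 182);
translate([606, 575, 21]) cylinder(h = 66, r = 48);
translate([606, 575, 87]) cylinder(h = 21, r = 182);


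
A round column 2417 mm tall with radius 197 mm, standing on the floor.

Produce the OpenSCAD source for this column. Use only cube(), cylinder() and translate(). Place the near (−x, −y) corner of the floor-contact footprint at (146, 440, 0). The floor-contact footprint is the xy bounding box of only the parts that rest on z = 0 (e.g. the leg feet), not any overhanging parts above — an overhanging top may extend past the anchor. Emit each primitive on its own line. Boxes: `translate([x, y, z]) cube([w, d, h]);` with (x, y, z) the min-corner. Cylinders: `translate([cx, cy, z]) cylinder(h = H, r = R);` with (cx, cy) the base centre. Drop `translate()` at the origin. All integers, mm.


translate([343, 637, 0]) cylinder(h = 2417, r = 197);


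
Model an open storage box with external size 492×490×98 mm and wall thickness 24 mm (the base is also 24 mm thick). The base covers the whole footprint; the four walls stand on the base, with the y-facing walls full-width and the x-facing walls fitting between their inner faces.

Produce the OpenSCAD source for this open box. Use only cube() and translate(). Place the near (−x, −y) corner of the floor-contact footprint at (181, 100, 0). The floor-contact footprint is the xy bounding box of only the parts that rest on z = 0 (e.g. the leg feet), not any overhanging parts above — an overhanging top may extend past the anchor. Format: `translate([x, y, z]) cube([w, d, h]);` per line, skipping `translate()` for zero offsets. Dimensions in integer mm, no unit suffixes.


translate([181, 100, 0]) cube([492, 490, 24]);
translate([181, 100, 24]) cube([492, 24, 74]);
translate([181, 566, 24]) cube([492, 24, 74]);
translate([181, 124, 24]) cube([24, 442, 74]);
translate([649, 124, 24]) cube([24, 442, 74]);


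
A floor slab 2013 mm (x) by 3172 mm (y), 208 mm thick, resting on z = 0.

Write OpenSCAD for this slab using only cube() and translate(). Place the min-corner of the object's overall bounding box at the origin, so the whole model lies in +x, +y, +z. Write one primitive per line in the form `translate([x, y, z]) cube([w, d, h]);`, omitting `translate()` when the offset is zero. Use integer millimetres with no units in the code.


cube([2013, 3172, 208]);


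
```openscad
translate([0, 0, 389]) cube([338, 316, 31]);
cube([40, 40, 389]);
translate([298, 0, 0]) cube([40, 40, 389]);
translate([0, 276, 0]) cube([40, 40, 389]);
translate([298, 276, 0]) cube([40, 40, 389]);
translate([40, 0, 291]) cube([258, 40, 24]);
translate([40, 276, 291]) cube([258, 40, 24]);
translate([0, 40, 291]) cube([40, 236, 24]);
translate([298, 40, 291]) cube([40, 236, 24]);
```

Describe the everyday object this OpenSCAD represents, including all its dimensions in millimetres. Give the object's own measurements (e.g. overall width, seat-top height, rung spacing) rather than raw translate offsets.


A simple wooden stool: a rectangular seat 338 mm (x) by 316 mm (y), 31 mm thick, top face at z = 420 mm, on four square legs, each 40×40 mm in cross-section. The legs rest on z = 0, each flush with a corner of the seat. Four stretchers, 40 mm wide and 24 mm tall, connect adjacent legs with their undersides at z = 291 mm, each running between the inner faces of the legs it joins and aligned with the legs' outer faces on the other axis.


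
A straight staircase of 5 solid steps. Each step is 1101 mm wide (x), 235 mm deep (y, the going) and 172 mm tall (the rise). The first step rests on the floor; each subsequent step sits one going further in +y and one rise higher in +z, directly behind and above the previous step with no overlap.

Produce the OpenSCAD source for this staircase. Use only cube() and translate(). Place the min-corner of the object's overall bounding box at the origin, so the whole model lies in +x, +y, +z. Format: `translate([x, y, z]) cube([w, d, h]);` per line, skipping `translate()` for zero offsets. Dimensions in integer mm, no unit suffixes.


cube([1101, 235, 172]);
translate([0, 235, 172]) cube([1101, 235, 172]);
translate([0, 470, 344]) cube([1101, 235, 172]);
translate([0, 705, 516]) cube([1101, 235, 172]);
translate([0, 940, 688]) cube([1101, 235, 172]);


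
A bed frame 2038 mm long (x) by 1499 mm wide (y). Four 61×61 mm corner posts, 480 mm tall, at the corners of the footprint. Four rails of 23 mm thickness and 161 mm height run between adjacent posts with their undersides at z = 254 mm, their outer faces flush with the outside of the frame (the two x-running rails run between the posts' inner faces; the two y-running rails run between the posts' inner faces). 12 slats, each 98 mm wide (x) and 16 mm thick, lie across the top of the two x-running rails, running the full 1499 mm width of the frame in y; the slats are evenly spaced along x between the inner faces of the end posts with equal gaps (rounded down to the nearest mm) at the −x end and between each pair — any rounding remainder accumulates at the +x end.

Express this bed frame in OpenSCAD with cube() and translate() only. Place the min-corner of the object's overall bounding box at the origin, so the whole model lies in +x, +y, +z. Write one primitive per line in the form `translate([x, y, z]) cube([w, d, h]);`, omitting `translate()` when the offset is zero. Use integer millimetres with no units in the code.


// slat z = rail_z + rail_h = 254 + 161 = 415
// slat gap = ⌊(1916 − 12·98) / 13⌋ = 56
cube([61, 61, 480]);
translate([0, 1438, 0]) cube([61, 61, 480]);
translate([1977, 0, 0]) cube([61, 61, 480]);
translate([1977, 1438, 0]) cube([61, 61, 480]);
translate([61, 0, 254]) cube([1916, 23, 161]);
translate([61, 1476, 254]) cube([1916, 23, 161]);
translate([0, 61, 254]) cube([23, 1377, 161]);
translate([2015, 61, 254]) cube([23, 1377, 161]);
translate([117, 0, 415]) cube([98, 1499, 16]);
translate([271, 0, 415]) cube([98, 1499, 16]);
translate([425, 0, 415]) cube([98, 1499, 16]);
translate([579, 0, 415]) cube([98, 1499, 16]);
translate([733, 0, 415]) cube([98, 1499, 16]);
translate([887, 0, 415]) cube([98, 1499, 16]);
translate([1041, 0, 415]) cube([98, 1499, 16]);
translate([1195, 0, 415]) cube([98, 1499, 16]);
translate([1349, 0, 415]) cube([98, 1499, 16]);
translate([1503, 0, 415]) cube([98, 1499, 16]);
translate([1657, 0, 415]) cube([98, 1499, 16]);
translate([1811, 0, 415]) cube([98, 1499, 16]);
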